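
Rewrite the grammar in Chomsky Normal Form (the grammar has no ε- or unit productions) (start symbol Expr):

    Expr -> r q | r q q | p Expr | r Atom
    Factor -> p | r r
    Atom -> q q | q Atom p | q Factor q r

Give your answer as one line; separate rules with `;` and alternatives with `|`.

Expr -> X1 X2 | X1 Y1 | X3 Expr | X1 Atom; Factor -> p | X1 X1; Atom -> X2 X2 | X2 Y2 | X2 Y3; X1 -> r; X2 -> q; X3 -> p; Y1 -> X2 X2; Y2 -> Atom X3; Y3 -> Factor Y4; Y4 -> X2 X1

Introduce a nonterminal for each terminal appearing in a rule of length ≥ 2: X1 → r, X2 → q, X3 → p.
Binarize each right-hand side of length ≥ 3 by chaining fresh nonterminals (Y1, Y2, …): affected rules were Expr → X1 X2 X2; Atom → X2 Atom X3; Atom → X2 Factor X2 X1.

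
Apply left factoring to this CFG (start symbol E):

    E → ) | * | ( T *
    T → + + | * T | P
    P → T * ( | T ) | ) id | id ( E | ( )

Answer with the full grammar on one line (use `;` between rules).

E → ) | * | ( T *; T → + + | * T | P; P → ) id | id ( E | ( ) | T P'; P' → * ( | )

P has alternatives sharing prefix 'T': factor to P → T P' with P' → * ( | ).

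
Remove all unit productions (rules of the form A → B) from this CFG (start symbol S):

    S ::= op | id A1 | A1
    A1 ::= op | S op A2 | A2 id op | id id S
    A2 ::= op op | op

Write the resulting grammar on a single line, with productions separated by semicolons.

S ::= op | S op A2 | A2 id op | id id S | id A1; A1 ::= op | S op A2 | A2 id op | id id S; A2 ::= op op | op

Unit pairs: S ⇒* {A1}.
Replace each nonterminal's rules with the union of the non-unit rules of every nonterminal it unit-derives.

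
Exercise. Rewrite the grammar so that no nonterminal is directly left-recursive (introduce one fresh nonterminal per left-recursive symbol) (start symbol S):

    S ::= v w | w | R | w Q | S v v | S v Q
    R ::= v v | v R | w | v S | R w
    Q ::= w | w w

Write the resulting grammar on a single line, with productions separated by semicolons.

Left recursion appears on S, R.
For S: α = {v v, v Q}, β = {v w, w, R, w Q}. Rewrite as S → β S' and S' → α S' | ε.
For R: α = {w}, β = {v v, v R, w, v S}. Rewrite as R → β R' and R' → α R' | ε.

S ::= v w S' | w S' | R S' | w Q S'; R ::= v v R' | v R R' | w R' | v S R'; Q ::= w | w w; S' ::= v v S' | v Q S' | ε; R' ::= w R' | ε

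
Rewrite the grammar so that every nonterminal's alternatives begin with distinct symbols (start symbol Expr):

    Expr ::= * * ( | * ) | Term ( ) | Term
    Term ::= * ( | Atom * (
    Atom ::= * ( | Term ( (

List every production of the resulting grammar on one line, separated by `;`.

Expr has alternatives sharing prefix '*': factor to Expr → * Expr1 with Expr1 → * ( | ).
Expr has alternatives sharing prefix 'Term': factor to Expr → Term Expr2 with Expr2 → ( ) | ε.

Expr ::= * Expr1 | Term Expr2; Term ::= * ( | Atom * (; Atom ::= * ( | Term ( (; Expr1 ::= * ( | ); Expr2 ::= ( ) | ε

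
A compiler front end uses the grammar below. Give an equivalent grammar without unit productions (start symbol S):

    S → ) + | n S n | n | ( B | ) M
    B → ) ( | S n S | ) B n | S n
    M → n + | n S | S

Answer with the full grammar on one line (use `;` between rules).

S → ) + | n S n | n | ( B | ) M; B → ) ( | S n S | ) B n | S n; M → ) + | n S n | n | ( B | ) M | n + | n S

Unit pairs: M ⇒* {S}.
For each unit pair (A, B), copy every non-unit production of B to A, then drop all unit productions.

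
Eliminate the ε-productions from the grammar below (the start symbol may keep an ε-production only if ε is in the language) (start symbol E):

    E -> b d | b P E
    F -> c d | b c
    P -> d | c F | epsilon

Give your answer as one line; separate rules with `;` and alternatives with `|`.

E -> b d | b P E | b E; F -> c d | b c; P -> d | c F

Nullable set = {P}.
ε ∉ L(G), so no ε-production is kept.
For each production, add variants omitting each subset of nullable occurrences: E → b P E gives b P E | b E.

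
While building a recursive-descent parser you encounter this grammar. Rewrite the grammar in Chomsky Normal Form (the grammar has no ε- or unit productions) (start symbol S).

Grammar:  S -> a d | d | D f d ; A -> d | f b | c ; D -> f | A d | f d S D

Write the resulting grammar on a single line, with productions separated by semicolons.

S -> X1 X2 | d | D Y1; A -> d | X3 X4 | c; D -> f | A X2 | X3 Y2; X1 -> a; X2 -> d; X3 -> f; X4 -> b; Y1 -> X3 X2; Y2 -> X2 Y3; Y3 -> S D

Introduce a nonterminal for each terminal appearing in a rule of length ≥ 2: X1 → a, X2 → d, X3 → f, X4 → b.
Binarize each right-hand side of length ≥ 3 by chaining fresh nonterminals (Y1, Y2, …): affected rules were S → D X3 X2; D → X3 X2 S D.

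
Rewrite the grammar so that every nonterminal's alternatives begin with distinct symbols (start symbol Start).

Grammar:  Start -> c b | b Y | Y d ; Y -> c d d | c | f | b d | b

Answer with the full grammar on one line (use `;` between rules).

Y has alternatives sharing prefix 'c': factor to Y → c Y1 with Y1 → d d | ε.
Y has alternatives sharing prefix 'b': factor to Y → b Y2 with Y2 → d | ε.

Start -> c b | b Y | Y d; Y -> f | c Y1 | b Y2; Y1 -> d d | ε; Y2 -> d | ε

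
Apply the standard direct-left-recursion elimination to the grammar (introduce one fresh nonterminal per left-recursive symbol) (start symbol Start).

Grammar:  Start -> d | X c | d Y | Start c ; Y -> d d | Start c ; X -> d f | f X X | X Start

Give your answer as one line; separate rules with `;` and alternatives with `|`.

Start -> d Start1 | X c Start1 | d Y Start1; Y -> d d | Start c; X -> d f X1 | f X X X1; Start1 -> c Start1 | ε; X1 -> Start X1 | ε

Left recursion appears on Start, X.
For Start: α = {c}, β = {d, X c, d Y}. Rewrite as Start → β Start1 and Start1 → α Start1 | ε.
For X: α = {Start}, β = {d f, f X X}. Rewrite as X → β X1 and X1 → α X1 | ε.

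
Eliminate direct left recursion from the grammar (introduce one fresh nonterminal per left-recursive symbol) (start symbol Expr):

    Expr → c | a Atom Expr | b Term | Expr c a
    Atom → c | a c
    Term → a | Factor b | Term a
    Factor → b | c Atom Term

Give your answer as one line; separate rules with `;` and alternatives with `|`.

Expr, Term are directly left-recursive.
For Expr: α = {c a}, β = {c, a Atom Expr, b Term}. Rewrite as Expr → β Expr1 and Expr1 → α Expr1 | ε.
For Term: α = {a}, β = {a, Factor b}. Rewrite as Term → β Term1 and Term1 → α Term1 | ε.

Expr → c Expr1 | a Atom Expr Expr1 | b Term Expr1; Atom → c | a c; Term → a Term1 | Factor b Term1; Factor → b | c Atom Term; Expr1 → c a Expr1 | ε; Term1 → a Term1 | ε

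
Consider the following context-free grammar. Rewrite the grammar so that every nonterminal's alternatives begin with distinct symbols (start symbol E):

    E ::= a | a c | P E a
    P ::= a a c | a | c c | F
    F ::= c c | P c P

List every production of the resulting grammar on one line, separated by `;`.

E ::= P E a | a E'; P ::= c c | F | a P'; F ::= c c | P c P; E' ::= ε | c; P' ::= a c | ε

E has alternatives sharing prefix 'a': factor to E → a E' with E' → ε | c.
P has alternatives sharing prefix 'a': factor to P → a P' with P' → a c | ε.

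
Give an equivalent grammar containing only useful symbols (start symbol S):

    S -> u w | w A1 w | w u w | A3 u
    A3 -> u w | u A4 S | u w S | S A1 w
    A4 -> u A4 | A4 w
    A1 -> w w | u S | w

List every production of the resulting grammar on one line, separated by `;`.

S -> u w | w A1 w | w u w | A3 u; A3 -> u w | u w S | S A1 w; A1 -> w w | u S | w

Generating nonterminals: {A1, A3, S}.
Reachable from S after that: {A1, A3, S}.
Removed useless symbols: {A4} and every production mentioning them.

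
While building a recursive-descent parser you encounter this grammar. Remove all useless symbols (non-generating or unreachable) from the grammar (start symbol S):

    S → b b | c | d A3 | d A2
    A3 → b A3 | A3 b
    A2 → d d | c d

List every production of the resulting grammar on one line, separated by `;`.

Generating nonterminals: {A2, S}.
Reachable from S after that: {A2, S}.
Removed useless symbols: {A3} and every production mentioning them.

S → b b | c | d A2; A2 → d d | c d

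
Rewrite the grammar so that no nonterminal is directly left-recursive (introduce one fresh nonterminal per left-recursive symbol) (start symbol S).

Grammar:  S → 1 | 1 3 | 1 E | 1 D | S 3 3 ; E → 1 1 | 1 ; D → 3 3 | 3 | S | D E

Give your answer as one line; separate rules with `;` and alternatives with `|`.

S, D are directly left-recursive.
For S: α = {3 3}, β = {1, 1 3, 1 E, 1 D}. Rewrite as S → β S' and S' → α S' | ε.
For D: α = {E}, β = {3 3, 3, S}. Rewrite as D → β D' and D' → α D' | ε.

S → 1 S' | 1 3 S' | 1 E S' | 1 D S'; E → 1 1 | 1; D → 3 3 D' | 3 D' | S D'; S' → 3 3 S' | epsilon; D' → E D' | epsilon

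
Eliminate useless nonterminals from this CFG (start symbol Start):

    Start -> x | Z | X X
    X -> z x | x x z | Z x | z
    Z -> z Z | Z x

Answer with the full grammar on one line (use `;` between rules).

Start -> x | X X; X -> z x | x x z | z

Generating nonterminals: {Start, X}.
Reachable from Start after that: {Start, X}.
Removed useless symbols: {Z} and every production mentioning them.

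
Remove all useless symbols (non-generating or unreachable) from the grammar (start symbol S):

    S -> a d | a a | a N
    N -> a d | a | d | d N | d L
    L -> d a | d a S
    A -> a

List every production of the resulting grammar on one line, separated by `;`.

Generating nonterminals: {A, L, N, S}.
Reachable from S after that: {L, N, S}.
Removed useless symbols: {A} and every production mentioning them.

S -> a d | a a | a N; N -> a d | a | d | d N | d L; L -> d a | d a S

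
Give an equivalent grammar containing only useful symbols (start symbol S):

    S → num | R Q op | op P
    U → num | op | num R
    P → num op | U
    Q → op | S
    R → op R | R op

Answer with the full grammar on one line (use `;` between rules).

Generating nonterminals: {P, Q, S, U}.
Reachable from S after that: {P, S, U}.
Removed useless symbols: {Q, R} and every production mentioning them.

S → num | op P; U → num | op; P → num op | U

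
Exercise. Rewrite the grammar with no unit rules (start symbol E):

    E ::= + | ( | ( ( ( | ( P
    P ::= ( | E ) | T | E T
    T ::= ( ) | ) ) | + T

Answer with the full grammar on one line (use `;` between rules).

E ::= + | ( | ( ( ( | ( P; P ::= ( | E ) | E T | ( ) | ) ) | + T; T ::= ( ) | ) ) | + T

Unit pairs: P ⇒* {T}.
For every A with A ⇒* B via unit rules, add B's non-unit alternatives to A; then delete every rule of the form X → Y.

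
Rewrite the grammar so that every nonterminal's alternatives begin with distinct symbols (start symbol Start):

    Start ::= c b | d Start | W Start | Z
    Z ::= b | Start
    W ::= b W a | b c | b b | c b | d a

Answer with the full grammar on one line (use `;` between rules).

W has alternatives sharing prefix 'b': factor to W → b W1 with W1 → W a | c | b.

Start ::= c b | d Start | W Start | Z; Z ::= b | Start; W ::= c b | d a | b W1; W1 ::= W a | c | b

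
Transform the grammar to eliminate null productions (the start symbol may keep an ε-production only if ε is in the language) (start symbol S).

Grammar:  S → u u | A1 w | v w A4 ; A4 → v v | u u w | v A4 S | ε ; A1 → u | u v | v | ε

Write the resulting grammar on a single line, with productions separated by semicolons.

The nullable symbols are {A1, A4}.
ε ∉ L(G), so no ε-production is kept.
Expand every rule over subsets of its nullable positions: S → A1 w gives A1 w | w. S → v w A4 gives v w A4 | v w. A4 → v A4 S gives v A4 S | v S.

S → u u | A1 w | w | v w A4 | v w; A4 → v v | u u w | v A4 S | v S; A1 → u | u v | v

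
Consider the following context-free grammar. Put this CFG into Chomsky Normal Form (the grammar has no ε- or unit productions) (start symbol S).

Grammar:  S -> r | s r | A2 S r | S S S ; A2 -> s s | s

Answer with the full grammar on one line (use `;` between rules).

Introduce a nonterminal for each terminal appearing in a rule of length ≥ 2: X1 → s, X2 → r.
Binarize each right-hand side of length ≥ 3 by chaining fresh nonterminals (Y1, Y2, …): affected rules were S → A2 S X2; S → S S S.

S -> r | X1 X2 | A2 Y1 | S Y2; A2 -> X1 X1 | s; X1 -> s; X2 -> r; Y1 -> S X2; Y2 -> S S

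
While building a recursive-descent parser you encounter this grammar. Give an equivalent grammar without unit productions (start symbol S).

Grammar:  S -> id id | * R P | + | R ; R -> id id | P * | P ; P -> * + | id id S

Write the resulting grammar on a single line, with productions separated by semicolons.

Unit pairs: R ⇒* {P}; S ⇒* {P, R}.
For every A with A ⇒* B via unit rules, add B's non-unit alternatives to A; then delete every rule of the form X → Y.

S -> id id | * R P | + | * + | id id S | P *; R -> * + | id id S | id id | P *; P -> * + | id id S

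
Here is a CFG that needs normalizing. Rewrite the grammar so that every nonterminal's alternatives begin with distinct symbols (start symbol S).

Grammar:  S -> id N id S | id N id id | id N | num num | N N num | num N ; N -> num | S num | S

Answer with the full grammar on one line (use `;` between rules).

S -> N N num | id N S' | num S''; N -> num | S N'; S' -> ε | id S'''; S'' -> num | N; N' -> num | ε; S''' -> S | id

S has alternatives sharing prefix 'id N': factor to S → id N S' with S' → id S | id id | ε.
S has alternatives sharing prefix 'num': factor to S → num S'' with S'' → num | N.
N has alternatives sharing prefix 'S': factor to N → S N' with N' → num | ε.
S' has alternatives sharing prefix 'id': factor to S' → id S''' with S''' → S | id.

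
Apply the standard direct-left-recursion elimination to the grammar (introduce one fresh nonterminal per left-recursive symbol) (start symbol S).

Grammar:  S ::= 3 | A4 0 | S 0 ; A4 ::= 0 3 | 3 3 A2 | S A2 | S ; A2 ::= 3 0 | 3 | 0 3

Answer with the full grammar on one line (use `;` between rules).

S ::= 3 S' | A4 0 S'; A4 ::= 0 3 | 3 3 A2 | S A2 | S; A2 ::= 3 0 | 3 | 0 3; S' ::= 0 S' | ε

S is directly left-recursive.
For S: α = {0}, β = {3, A4 0}. Rewrite as S → β S' and S' → α S' | ε.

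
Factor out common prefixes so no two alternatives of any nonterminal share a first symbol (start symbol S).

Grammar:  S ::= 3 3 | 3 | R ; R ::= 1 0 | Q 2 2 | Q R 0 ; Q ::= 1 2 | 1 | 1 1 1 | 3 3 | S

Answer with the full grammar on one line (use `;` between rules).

S has alternatives sharing prefix '3': factor to S → 3 S' with S' → 3 | ε.
R has alternatives sharing prefix 'Q': factor to R → Q R' with R' → 2 2 | R 0.
Q has alternatives sharing prefix '1': factor to Q → 1 Q' with Q' → 2 | ε | 1 1.

S ::= R | 3 S'; R ::= 1 0 | Q R'; Q ::= 3 3 | S | 1 Q'; S' ::= 3 | epsilon; R' ::= 2 2 | R 0; Q' ::= 2 | epsilon | 1 1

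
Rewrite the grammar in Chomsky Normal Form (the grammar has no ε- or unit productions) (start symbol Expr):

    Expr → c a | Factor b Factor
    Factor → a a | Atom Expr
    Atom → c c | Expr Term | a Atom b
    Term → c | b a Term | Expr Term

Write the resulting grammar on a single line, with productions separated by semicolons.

Expr → X1 X2 | Factor Y1; Factor → X2 X2 | Atom Expr; Atom → X1 X1 | Expr Term | X2 Y2; Term → c | X3 Y3 | Expr Term; X1 → c; X2 → a; X3 → b; Y1 → X3 Factor; Y2 → Atom X3; Y3 → X2 Term

Introduce a nonterminal for each terminal appearing in a rule of length ≥ 2: X1 → c, X2 → a, X3 → b.
Binarize each right-hand side of length ≥ 3 by chaining fresh nonterminals (Y1, Y2, …): affected rules were Expr → Factor X3 Factor; Atom → X2 Atom X3; Term → X3 X2 Term.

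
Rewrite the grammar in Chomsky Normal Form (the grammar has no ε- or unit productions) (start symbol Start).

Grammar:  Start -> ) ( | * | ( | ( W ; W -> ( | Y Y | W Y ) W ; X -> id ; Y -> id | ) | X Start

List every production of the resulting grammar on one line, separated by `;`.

Introduce a nonterminal for each terminal appearing in a rule of length ≥ 2: X1 → ), X2 → (.
Binarize each right-hand side of length ≥ 3 by chaining fresh nonterminals (Y1, Y2, …): affected rules were W → W Y X1 W.

Start -> X1 X2 | * | ( | X2 W; W -> ( | Y Y | W Y1; X -> id; Y -> id | ) | X Start; X1 -> ); X2 -> (; Y1 -> Y Y2; Y2 -> X1 W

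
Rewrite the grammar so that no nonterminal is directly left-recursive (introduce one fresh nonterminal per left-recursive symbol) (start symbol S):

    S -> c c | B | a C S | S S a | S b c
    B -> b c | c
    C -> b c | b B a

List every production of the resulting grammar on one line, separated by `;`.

Directly left-recursive nonterminal: S.
For S: α = {S a, b c}, β = {c c, B, a C S}. Rewrite as S → β S' and S' → α S' | ε.

S -> c c S' | B S' | a C S S'; B -> b c | c; C -> b c | b B a; S' -> S a S' | b c S' | eps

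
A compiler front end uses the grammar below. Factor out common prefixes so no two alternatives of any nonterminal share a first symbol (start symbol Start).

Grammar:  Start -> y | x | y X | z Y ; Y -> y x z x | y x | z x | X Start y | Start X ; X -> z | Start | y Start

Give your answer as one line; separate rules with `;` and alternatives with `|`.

Start -> x | z Y | y Start1; Y -> z x | X Start y | Start X | y x Y1; X -> z | Start | y Start; Start1 -> ε | X; Y1 -> z x | ε

Start has alternatives sharing prefix 'y': factor to Start → y Start1 with Start1 → ε | X.
Y has alternatives sharing prefix 'y x': factor to Y → y x Y1 with Y1 → z x | ε.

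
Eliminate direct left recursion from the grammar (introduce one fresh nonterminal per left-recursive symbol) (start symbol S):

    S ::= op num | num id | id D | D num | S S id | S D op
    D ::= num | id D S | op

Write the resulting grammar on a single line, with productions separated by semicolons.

S is directly left-recursive.
For S: α = {S id, D op}, β = {op num, num id, id D, D num}. Rewrite as S → β S' and S' → α S' | ε.

S ::= op num S' | num id S' | id D S' | D num S'; D ::= num | id D S | op; S' ::= S id S' | D op S' | ε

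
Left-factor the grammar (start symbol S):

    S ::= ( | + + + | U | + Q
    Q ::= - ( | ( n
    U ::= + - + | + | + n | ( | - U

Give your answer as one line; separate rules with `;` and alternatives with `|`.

S has alternatives sharing prefix '+': factor to S → + S' with S' → + + | Q.
U has alternatives sharing prefix '+': factor to U → + U' with U' → - + | ε | n.

S ::= ( | U | + S'; Q ::= - ( | ( n; U ::= ( | - U | + U'; S' ::= + + | Q; U' ::= - + | ε | n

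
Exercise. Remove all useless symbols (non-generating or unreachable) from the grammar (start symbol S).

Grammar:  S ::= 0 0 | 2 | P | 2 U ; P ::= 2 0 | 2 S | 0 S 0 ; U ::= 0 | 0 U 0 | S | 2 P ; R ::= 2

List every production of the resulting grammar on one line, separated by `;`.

S ::= 0 0 | 2 | P | 2 U; P ::= 2 0 | 2 S | 0 S 0; U ::= 0 | 0 U 0 | S | 2 P

Generating nonterminals: {P, R, S, U}.
Reachable from S after that: {P, S, U}.
Removed useless symbols: {R} and every production mentioning them.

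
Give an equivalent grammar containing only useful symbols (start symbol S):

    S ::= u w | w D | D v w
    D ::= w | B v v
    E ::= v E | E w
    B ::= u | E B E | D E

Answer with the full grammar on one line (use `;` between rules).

Generating nonterminals: {B, D, S}.
Reachable from S after that: {B, D, S}.
Removed useless symbols: {E} and every production mentioning them.

S ::= u w | w D | D v w; D ::= w | B v v; B ::= u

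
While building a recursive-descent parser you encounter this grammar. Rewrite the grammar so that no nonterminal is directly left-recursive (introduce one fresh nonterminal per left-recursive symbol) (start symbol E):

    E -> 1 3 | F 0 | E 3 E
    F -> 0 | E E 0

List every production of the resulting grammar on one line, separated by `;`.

Directly left-recursive nonterminal: E.
For E: α = {3 E}, β = {1 3, F 0}. Rewrite as E → β E' and E' → α E' | ε.

E -> 1 3 E' | F 0 E'; F -> 0 | E E 0; E' -> 3 E E' | ε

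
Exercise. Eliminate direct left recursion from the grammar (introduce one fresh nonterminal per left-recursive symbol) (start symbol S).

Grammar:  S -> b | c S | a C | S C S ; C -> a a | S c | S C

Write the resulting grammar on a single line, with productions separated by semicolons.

S -> b S' | c S S' | a C S'; C -> a a | S c | S C; S' -> C S S' | ε

Directly left-recursive nonterminal: S.
For S: α = {C S}, β = {b, c S, a C}. Rewrite as S → β S' and S' → α S' | ε.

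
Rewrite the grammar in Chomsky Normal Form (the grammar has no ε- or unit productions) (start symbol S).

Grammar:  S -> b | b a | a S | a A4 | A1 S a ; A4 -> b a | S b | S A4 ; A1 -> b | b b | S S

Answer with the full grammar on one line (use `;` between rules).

Introduce a nonterminal for each terminal appearing in a rule of length ≥ 2: X1 → b, X2 → a.
Binarize each right-hand side of length ≥ 3 by chaining fresh nonterminals (Y1, Y2, …): affected rules were S → A1 S X2.

S -> b | X1 X2 | X2 S | X2 A4 | A1 Y1; A4 -> X1 X2 | S X1 | S A4; A1 -> b | X1 X1 | S S; X1 -> b; X2 -> a; Y1 -> S X2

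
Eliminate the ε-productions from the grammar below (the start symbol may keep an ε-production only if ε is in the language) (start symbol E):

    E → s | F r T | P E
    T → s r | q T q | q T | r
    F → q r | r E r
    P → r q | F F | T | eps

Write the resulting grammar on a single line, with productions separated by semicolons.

The nullable symbols are {P}.
ε ∉ L(G), so no ε-production is kept.

E → s | F r T | P E; T → s r | q T q | q T | r; F → q r | r E r; P → r q | F F | T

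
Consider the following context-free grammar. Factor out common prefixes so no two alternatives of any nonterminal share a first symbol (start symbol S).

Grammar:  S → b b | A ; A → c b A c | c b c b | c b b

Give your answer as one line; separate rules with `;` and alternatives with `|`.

A has alternatives sharing prefix 'c b': factor to A → c b A' with A' → A c | c b | b.

S → b b | A; A → c b A'; A' → A c | c b | b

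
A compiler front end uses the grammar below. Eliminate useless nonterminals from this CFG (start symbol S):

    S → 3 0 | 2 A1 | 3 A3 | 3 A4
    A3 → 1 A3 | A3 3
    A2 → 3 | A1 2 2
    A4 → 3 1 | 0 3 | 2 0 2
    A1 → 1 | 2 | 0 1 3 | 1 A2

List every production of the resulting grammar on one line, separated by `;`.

Generating nonterminals: {A1, A2, A4, S}.
Reachable from S after that: {A1, A2, A4, S}.
Removed useless symbols: {A3} and every production mentioning them.

S → 3 0 | 2 A1 | 3 A4; A2 → 3 | A1 2 2; A4 → 3 1 | 0 3 | 2 0 2; A1 → 1 | 2 | 0 1 3 | 1 A2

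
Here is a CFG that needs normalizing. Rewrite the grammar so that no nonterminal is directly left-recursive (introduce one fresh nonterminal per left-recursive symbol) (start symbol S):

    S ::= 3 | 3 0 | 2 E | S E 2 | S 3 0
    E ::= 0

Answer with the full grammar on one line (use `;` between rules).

S ::= 3 S' | 3 0 S' | 2 E S'; E ::= 0; S' ::= E 2 S' | 3 0 S' | ε

S is directly left-recursive.
For S: α = {E 2, 3 0}, β = {3, 3 0, 2 E}. Rewrite as S → β S' and S' → α S' | ε.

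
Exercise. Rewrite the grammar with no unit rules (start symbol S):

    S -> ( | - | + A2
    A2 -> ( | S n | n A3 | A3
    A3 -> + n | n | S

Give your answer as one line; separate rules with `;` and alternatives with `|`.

Unit pairs: A2 ⇒* {A3, S}; A3 ⇒* {S}.
For each unit pair (A, B), copy every non-unit production of B to A, then drop all unit productions.

S -> ( | - | + A2; A2 -> ( | S n | n A3 | - | + A2 | + n | n; A3 -> ( | - | + A2 | + n | n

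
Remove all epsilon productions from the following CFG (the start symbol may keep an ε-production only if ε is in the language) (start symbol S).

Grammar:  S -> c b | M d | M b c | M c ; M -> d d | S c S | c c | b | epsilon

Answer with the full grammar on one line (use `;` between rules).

Nullable nonterminals: {M}.
ε ∉ L(G), so no ε-production is kept.
For each production, add variants omitting each subset of nullable occurrences: S → M d gives M d | d. S → M b c gives M b c | b c. S → M c gives M c | c.

S -> c b | M d | d | M b c | b c | M c | c; M -> d d | S c S | c c | b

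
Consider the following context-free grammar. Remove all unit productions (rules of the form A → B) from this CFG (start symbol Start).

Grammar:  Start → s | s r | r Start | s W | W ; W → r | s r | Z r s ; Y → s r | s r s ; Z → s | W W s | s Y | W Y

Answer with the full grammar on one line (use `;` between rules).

Unit pairs: Start ⇒* {W}.
For every A with A ⇒* B via unit rules, add B's non-unit alternatives to A; then delete every rule of the form X → Y.

Start → s | s r | r Start | s W | r | Z r s; W → r | s r | Z r s; Y → s r | s r s; Z → s | W W s | s Y | W Y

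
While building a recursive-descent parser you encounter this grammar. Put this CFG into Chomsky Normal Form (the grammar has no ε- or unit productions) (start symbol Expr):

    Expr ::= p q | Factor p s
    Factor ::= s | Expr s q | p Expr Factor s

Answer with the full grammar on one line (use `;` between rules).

Introduce a nonterminal for each terminal appearing in a rule of length ≥ 2: X1 → p, X2 → q, X3 → s.
Binarize each right-hand side of length ≥ 3 by chaining fresh nonterminals (Y1, Y2, …): affected rules were Expr → Factor X1 X3; Factor → Expr X3 X2; Factor → X1 Expr Factor X3.

Expr ::= X1 X2 | Factor Y1; Factor ::= s | Expr Y2 | X1 Y3; X1 ::= p; X2 ::= q; X3 ::= s; Y1 ::= X1 X3; Y2 ::= X3 X2; Y3 ::= Expr Y4; Y4 ::= Factor X3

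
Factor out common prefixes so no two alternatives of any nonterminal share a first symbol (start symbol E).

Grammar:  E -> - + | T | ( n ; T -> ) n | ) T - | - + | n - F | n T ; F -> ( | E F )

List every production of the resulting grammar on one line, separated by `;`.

T has alternatives sharing prefix ')': factor to T → ) T' with T' → n | T -.
T has alternatives sharing prefix 'n': factor to T → n T'' with T'' → - F | T.

E -> - + | T | ( n; T -> - + | ) T' | n T''; F -> ( | E F ); T' -> n | T -; T'' -> - F | T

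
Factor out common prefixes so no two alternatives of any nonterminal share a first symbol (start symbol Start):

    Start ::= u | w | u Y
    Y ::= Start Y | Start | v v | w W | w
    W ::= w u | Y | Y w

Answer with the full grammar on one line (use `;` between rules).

Start has alternatives sharing prefix 'u': factor to Start → u Start1 with Start1 → ε | Y.
Y has alternatives sharing prefix 'Start': factor to Y → Start Y1 with Y1 → Y | ε.
Y has alternatives sharing prefix 'w': factor to Y → w Y2 with Y2 → W | ε.
W has alternatives sharing prefix 'Y': factor to W → Y W1 with W1 → ε | w.

Start ::= w | u Start1; Y ::= v v | Start Y1 | w Y2; W ::= w u | Y W1; Start1 ::= eps | Y; Y1 ::= Y | eps; Y2 ::= W | eps; W1 ::= eps | w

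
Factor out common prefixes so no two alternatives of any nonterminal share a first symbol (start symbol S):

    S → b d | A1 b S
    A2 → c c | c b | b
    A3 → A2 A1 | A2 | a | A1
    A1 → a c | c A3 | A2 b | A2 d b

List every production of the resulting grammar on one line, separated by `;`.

S → b d | A1 b S; A2 → b | c A2'; A3 → a | A1 | A2 A3'; A1 → a c | c A3 | A2 A1'; A2' → c | b; A3' → A1 | ε; A1' → b | d b

A2 has alternatives sharing prefix 'c': factor to A2 → c A2' with A2' → c | b.
A3 has alternatives sharing prefix 'A2': factor to A3 → A2 A3' with A3' → A1 | ε.
A1 has alternatives sharing prefix 'A2': factor to A1 → A2 A1' with A1' → b | d b.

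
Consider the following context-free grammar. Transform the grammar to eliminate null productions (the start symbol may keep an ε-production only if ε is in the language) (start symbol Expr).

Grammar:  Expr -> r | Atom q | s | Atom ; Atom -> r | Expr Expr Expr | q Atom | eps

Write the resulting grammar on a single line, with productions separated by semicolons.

Expr -> r | Atom q | q | s | Atom | ε; Atom -> r | Expr Expr Expr | Expr Expr | Expr | q Atom | q

Nullable nonterminals: {Atom, Expr}.
ε ∈ L(G) since Expr is nullable, so keep Expr → ε.
Add the nullable-subset variants: Expr → Atom q gives Atom q | q. Atom → Expr Expr Expr gives Expr Expr Expr | Expr Expr | Expr. Atom → q Atom gives q Atom | q.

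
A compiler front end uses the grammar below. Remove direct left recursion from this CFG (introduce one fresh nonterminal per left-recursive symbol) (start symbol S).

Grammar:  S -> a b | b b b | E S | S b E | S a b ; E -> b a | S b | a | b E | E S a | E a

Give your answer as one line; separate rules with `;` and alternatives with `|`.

S -> a b S' | b b b S' | E S S'; E -> b a E' | S b E' | a E' | b E E'; S' -> b E S' | a b S' | ε; E' -> S a E' | a E' | ε

Left recursion appears on S, E.
For S: α = {b E, a b}, β = {a b, b b b, E S}. Rewrite as S → β S' and S' → α S' | ε.
For E: α = {S a, a}, β = {b a, S b, a, b E}. Rewrite as E → β E' and E' → α E' | ε.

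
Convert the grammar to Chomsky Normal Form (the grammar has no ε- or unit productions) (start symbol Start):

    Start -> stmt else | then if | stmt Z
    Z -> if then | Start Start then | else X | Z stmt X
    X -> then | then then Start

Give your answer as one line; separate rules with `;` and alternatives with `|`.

Start -> X1 X2 | X3 X4 | X1 Z; Z -> X4 X3 | Start Y1 | X2 X | Z Y2; X -> then | X3 Y3; X1 -> stmt; X2 -> else; X3 -> then; X4 -> if; Y1 -> Start X3; Y2 -> X1 X; Y3 -> X3 Start

Introduce a nonterminal for each terminal appearing in a rule of length ≥ 2: X1 → stmt, X2 → else, X3 → then, X4 → if.
Binarize each right-hand side of length ≥ 3 by chaining fresh nonterminals (Y1, Y2, …): affected rules were Z → Start Start X3; Z → Z X1 X; X → X3 X3 Start.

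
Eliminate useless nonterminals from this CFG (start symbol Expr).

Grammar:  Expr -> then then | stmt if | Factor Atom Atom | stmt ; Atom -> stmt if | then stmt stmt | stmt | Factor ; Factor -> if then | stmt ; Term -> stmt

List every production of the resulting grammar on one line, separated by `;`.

Generating nonterminals: {Atom, Expr, Factor, Term}.
Reachable from Expr after that: {Atom, Expr, Factor}.
Removed useless symbols: {Term} and every production mentioning them.

Expr -> then then | stmt if | Factor Atom Atom | stmt; Atom -> stmt if | then stmt stmt | stmt | Factor; Factor -> if then | stmt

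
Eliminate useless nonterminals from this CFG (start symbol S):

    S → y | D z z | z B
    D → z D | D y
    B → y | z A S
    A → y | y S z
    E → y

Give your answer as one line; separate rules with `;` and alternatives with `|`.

Generating nonterminals: {A, B, E, S}.
Reachable from S after that: {A, B, S}.
Removed useless symbols: {D, E} and every production mentioning them.

S → y | z B; B → y | z A S; A → y | y S z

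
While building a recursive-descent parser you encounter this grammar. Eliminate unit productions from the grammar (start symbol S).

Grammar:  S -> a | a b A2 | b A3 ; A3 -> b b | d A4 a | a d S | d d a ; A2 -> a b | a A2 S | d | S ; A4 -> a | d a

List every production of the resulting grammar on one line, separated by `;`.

S -> a | a b A2 | b A3; A3 -> b b | d A4 a | a d S | d d a; A2 -> a b | a A2 S | d | a | a b A2 | b A3; A4 -> a | d a

Unit pairs: A2 ⇒* {S}.
Replace each nonterminal's rules with the union of the non-unit rules of every nonterminal it unit-derives.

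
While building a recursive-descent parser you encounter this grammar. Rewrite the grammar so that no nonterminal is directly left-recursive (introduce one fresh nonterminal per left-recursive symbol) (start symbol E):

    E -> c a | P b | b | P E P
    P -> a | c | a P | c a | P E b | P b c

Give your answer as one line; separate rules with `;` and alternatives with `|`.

P is directly left-recursive.
For P: α = {E b, b c}, β = {a, c, a P, c a}. Rewrite as P → β P' and P' → α P' | ε.

E -> c a | P b | b | P E P; P -> a P' | c P' | a P P' | c a P'; P' -> E b P' | b c P' | ε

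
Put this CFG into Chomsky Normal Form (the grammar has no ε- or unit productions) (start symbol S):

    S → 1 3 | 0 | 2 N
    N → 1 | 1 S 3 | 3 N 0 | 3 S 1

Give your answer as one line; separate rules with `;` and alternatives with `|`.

Introduce a nonterminal for each terminal appearing in a rule of length ≥ 2: X1 → 1, X2 → 3, X3 → 2, X4 → 0.
Binarize each right-hand side of length ≥ 3 by chaining fresh nonterminals (Y1, Y2, …): affected rules were N → X1 S X2; N → X2 N X4; N → X2 S X1.

S → X1 X2 | 0 | X3 N; N → 1 | X1 Y1 | X2 Y2 | X2 Y3; X1 → 1; X2 → 3; X3 → 2; X4 → 0; Y1 → S X2; Y2 → N X4; Y3 → S X1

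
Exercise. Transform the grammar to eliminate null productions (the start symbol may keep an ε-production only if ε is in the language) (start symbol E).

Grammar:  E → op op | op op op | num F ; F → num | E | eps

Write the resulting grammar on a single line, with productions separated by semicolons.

The nullable symbols are {F}.
ε ∉ L(G), so no ε-production is kept.
For each production, add variants omitting each subset of nullable occurrences: E → num F gives num F | num.

E → op op | op op op | num F | num; F → num | E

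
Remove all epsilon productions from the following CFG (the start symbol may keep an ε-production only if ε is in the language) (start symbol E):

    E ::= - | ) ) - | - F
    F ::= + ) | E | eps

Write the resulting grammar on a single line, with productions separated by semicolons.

E ::= - | ) ) - | - F; F ::= + ) | E

The nullable symbols are {F}.
ε ∉ L(G), so no ε-production is kept.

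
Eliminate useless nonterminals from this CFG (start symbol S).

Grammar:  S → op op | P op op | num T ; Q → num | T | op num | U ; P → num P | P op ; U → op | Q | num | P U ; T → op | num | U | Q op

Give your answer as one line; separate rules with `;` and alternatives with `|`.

S → op op | num T; Q → num | T | op num | U; U → op | Q | num; T → op | num | U | Q op

Generating nonterminals: {Q, S, T, U}.
Reachable from S after that: {Q, S, T, U}.
Removed useless symbols: {P} and every production mentioning them.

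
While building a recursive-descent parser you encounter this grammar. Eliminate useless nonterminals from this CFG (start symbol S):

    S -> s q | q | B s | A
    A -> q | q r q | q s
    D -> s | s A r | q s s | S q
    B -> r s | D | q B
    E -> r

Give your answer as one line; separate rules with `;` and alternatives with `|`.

S -> s q | q | B s | A; A -> q | q r q | q s; D -> s | s A r | q s s | S q; B -> r s | D | q B

Generating nonterminals: {A, B, D, E, S}.
Reachable from S after that: {A, B, D, S}.
Removed useless symbols: {E} and every production mentioning them.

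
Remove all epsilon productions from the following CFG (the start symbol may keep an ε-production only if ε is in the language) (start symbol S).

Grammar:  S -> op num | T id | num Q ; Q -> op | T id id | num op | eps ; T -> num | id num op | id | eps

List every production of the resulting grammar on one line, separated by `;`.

S -> op num | T id | id | num Q | num; Q -> op | T id id | id id | num op; T -> num | id num op | id

The nullable symbols are {Q, T}.
ε ∉ L(G), so no ε-production is kept.
For each production, add variants omitting each subset of nullable occurrences: S → T id gives T id | id. S → num Q gives num Q | num. Q → T id id gives T id id | id id.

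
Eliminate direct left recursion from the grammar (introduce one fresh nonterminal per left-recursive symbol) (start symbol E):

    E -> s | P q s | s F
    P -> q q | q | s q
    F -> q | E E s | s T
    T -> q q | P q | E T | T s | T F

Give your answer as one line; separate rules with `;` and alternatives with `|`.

T is directly left-recursive.
For T: α = {s, F}, β = {q q, P q, E T}. Rewrite as T → β T' and T' → α T' | ε.

E -> s | P q s | s F; P -> q q | q | s q; F -> q | E E s | s T; T -> q q T' | P q T' | E T T'; T' -> s T' | F T' | ε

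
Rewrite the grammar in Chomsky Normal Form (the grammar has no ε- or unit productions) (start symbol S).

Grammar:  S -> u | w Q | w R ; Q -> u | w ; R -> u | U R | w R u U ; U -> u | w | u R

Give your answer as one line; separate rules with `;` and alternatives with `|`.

S -> u | X1 Q | X1 R; Q -> u | w; R -> u | U R | X1 Y1; U -> u | w | X2 R; X1 -> w; X2 -> u; Y1 -> R Y2; Y2 -> X2 U

Introduce a nonterminal for each terminal appearing in a rule of length ≥ 2: X1 → w, X2 → u.
Binarize each right-hand side of length ≥ 3 by chaining fresh nonterminals (Y1, Y2, …): affected rules were R → X1 R X2 U.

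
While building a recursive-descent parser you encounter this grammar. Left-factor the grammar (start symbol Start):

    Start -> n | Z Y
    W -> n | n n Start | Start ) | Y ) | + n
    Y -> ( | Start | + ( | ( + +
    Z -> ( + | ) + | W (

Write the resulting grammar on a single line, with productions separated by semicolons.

W has alternatives sharing prefix 'n': factor to W → n W1 with W1 → ε | n Start.
Y has alternatives sharing prefix '(': factor to Y → ( Y1 with Y1 → ε | + +.

Start -> n | Z Y; W -> Start ) | Y ) | + n | n W1; Y -> Start | + ( | ( Y1; Z -> ( + | ) + | W (; W1 -> ε | n Start; Y1 -> ε | + +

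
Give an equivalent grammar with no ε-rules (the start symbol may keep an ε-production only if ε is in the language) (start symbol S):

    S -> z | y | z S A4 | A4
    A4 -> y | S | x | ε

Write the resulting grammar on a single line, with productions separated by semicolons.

S -> z | y | z S A4 | z S | z A4 | A4 | ε; A4 -> y | S | x

Nullable nonterminals: {A4, S}.
ε ∈ L(G) since S is nullable, so keep S → ε.
For each production, add variants omitting each subset of nullable occurrences: S → z S A4 gives z S A4 | z S | z A4.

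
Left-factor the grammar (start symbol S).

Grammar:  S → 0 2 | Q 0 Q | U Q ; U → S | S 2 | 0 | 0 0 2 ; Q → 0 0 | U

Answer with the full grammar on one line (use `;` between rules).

S → 0 2 | Q 0 Q | U Q; U → S U' | 0 U''; Q → 0 0 | U; U' → ε | 2; U'' → ε | 0 2

U has alternatives sharing prefix 'S': factor to U → S U' with U' → ε | 2.
U has alternatives sharing prefix '0': factor to U → 0 U'' with U'' → ε | 0 2.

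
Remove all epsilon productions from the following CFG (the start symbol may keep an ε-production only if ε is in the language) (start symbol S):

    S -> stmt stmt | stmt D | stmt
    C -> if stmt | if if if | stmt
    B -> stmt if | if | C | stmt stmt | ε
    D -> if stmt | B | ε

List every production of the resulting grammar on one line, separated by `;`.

S -> stmt stmt | stmt D | stmt; C -> if stmt | if if if | stmt; B -> stmt if | if | C | stmt stmt; D -> if stmt | B

Nullable set = {B, D}.
ε ∉ L(G), so no ε-production is kept.
Add the nullable-subset variants: S → stmt D gives stmt D | stmt.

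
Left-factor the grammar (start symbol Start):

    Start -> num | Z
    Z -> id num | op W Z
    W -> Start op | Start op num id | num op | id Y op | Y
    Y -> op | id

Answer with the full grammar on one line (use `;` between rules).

W has alternatives sharing prefix 'Start op': factor to W → Start op W1 with W1 → ε | num id.

Start -> num | Z; Z -> id num | op W Z; W -> num op | id Y op | Y | Start op W1; Y -> op | id; W1 -> eps | num id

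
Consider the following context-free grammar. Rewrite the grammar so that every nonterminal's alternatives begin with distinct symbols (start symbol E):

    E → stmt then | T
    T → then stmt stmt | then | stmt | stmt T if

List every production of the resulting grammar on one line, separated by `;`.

E → stmt then | T; T → then T' | stmt T''; T' → stmt stmt | ε; T'' → ε | T if

T has alternatives sharing prefix 'then': factor to T → then T' with T' → stmt stmt | ε.
T has alternatives sharing prefix 'stmt': factor to T → stmt T'' with T'' → ε | T if.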